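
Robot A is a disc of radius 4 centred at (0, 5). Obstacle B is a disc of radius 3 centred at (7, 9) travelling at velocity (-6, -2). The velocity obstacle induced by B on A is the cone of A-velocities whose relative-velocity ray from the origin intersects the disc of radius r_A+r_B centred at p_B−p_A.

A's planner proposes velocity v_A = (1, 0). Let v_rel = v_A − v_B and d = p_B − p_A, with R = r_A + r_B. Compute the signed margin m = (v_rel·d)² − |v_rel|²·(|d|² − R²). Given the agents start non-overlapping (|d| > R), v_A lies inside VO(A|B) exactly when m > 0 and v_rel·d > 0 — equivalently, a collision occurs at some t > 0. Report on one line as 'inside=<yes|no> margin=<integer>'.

d = (7, 4),  |d|² = 65;  R = 4+3 = 7,  c = 65−7² = 16
v_rel = (7, 2),  |v_rel|² = 53;  v_rel·d = (7)·(7) + (2)·(4) = 57
53·t² − 114·t + 16 = 0  ⇒  m = 57² − 53·16 = 2401
m = 2401 > 0,  v_rel·d = 57 > 0  ⇒  inside

inside=yes margin=2401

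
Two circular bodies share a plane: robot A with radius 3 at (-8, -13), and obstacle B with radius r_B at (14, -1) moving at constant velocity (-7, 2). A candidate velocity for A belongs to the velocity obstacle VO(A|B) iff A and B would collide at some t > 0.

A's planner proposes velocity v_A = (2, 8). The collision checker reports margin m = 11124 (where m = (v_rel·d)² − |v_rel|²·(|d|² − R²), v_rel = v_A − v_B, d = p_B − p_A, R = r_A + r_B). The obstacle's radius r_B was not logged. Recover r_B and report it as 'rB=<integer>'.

m = 11124
d = (22, 12);  v_rel = (9, 6),  |v_rel|² = 117
v_rel×d = (9)·(12) − (6)·(22) = -24
since m = R²·117 − (-24)²:  R² = (576 + 11124) / 117 = 100
R = √100 = 10  ⇒  r_B = 10 − 3 = 7

rB=7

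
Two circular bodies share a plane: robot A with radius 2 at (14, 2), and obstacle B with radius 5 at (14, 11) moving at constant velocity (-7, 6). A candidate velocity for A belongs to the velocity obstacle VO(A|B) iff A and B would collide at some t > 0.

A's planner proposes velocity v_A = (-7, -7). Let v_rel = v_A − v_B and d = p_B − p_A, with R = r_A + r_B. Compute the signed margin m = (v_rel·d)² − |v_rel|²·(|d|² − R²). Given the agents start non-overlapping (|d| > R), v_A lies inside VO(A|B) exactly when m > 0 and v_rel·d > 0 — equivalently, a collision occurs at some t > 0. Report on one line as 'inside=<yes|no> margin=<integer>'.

d = (0, 9),  |d|² = 81;  R = 2+5 = 7,  c = 81−7² = 32
v_rel = (0, -13),  |v_rel|² = 169;  v_rel·d = (0)·(0) + (-13)·(9) = -117
169·t² + 234·t + 32 = 0  ⇒  m = (-117)² − 169·32 = 8281
m = 8281 > 0,  v_rel·d = -117 < 0  ⇒  outside

inside=no margin=8281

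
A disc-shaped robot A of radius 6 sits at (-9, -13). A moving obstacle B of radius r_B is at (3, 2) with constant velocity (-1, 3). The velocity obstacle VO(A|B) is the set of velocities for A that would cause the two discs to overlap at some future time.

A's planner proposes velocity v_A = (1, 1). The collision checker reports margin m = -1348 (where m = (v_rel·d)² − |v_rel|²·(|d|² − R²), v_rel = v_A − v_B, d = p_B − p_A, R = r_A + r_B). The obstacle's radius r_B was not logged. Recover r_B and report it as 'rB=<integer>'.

m = -1348
d = (12, 15);  v_rel = (2, -2),  |v_rel|² = 8
v_rel×d = (2)·(15) − (-2)·(12) = 54
since m = R²·8 − 54²:  R² = (2916 + -1348) / 8 = 196
R = √196 = 14  ⇒  r_B = 14 − 6 = 8

rB=8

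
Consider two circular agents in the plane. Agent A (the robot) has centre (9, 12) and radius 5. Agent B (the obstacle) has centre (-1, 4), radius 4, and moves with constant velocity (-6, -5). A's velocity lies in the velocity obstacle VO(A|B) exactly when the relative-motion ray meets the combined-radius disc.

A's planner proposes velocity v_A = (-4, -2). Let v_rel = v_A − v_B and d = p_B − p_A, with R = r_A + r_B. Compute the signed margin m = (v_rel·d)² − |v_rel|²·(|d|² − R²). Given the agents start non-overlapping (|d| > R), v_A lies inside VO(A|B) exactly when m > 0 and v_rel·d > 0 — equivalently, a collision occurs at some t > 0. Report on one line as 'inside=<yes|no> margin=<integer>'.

d = (-10, -8),  |d|² = 164;  R = 5+4 = 9,  c = 164−9² = 83
v_rel = (2, 3),  |v_rel|² = 13;  v_rel·d = (2)·(-10) + (3)·(-8) = -44
13·t² + 88·t + 83 = 0  ⇒  m = (-44)² − 13·83 = 857
m = 857 > 0,  v_rel·d = -44 < 0  ⇒  outside

inside=no margin=857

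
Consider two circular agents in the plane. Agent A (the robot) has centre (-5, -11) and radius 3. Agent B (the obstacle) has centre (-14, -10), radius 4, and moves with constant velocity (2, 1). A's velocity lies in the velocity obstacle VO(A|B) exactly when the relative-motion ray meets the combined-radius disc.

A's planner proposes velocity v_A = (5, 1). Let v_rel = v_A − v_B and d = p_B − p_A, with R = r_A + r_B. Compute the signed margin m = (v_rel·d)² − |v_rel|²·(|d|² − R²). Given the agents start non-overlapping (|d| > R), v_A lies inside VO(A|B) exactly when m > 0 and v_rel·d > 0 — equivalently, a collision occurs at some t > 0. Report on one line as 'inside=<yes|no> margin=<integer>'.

d = (-9, 1),  |d|² = 82;  R = 3+4 = 7,  c = 82−7² = 33
v_rel = (3, 0),  |v_rel|² = 9;  v_rel·d = (3)·(-9) + (0)·(1) = -27
9·t² + 54·t + 33 = 0  ⇒  m = (-27)² − 9·33 = 432
m = 432 > 0,  v_rel·d = -27 < 0  ⇒  outside

inside=no margin=432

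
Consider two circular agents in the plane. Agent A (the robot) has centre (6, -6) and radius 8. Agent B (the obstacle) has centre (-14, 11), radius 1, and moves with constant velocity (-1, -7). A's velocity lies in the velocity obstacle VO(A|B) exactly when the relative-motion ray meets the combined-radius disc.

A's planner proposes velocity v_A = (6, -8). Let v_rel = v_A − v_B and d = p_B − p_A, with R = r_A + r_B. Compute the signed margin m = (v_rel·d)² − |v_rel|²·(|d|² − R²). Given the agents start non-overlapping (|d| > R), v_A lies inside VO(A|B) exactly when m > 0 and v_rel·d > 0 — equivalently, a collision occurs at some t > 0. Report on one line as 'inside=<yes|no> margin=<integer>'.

d = (-20, 17),  |d|² = 689;  R = 8+1 = 9,  c = 689−9² = 608
v_rel = (7, -1),  |v_rel|² = 50;  v_rel·d = (7)·(-20) + (-1)·(17) = -157
50·t² + 314·t + 608 = 0  ⇒  m = (-157)² − 50·608 = -5751
m = -5751 < 0,  v_rel·d = -157 < 0  ⇒  outside

inside=no margin=-5751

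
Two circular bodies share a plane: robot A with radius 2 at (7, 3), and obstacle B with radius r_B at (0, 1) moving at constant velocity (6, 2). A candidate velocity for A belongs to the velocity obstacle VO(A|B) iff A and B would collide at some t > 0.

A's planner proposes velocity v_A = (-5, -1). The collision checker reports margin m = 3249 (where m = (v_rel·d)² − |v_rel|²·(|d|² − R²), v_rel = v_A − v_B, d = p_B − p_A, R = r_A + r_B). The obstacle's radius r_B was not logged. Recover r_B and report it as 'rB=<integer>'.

m = 3249
d = (-7, -2);  v_rel = (-11, -3),  |v_rel|² = 130
v_rel×d = (-11)·(-2) − (-3)·(-7) = 1
since m = R²·130 − 1²:  R² = (1 + 3249) / 130 = 25
R = √25 = 5  ⇒  r_B = 5 − 2 = 3

rB=3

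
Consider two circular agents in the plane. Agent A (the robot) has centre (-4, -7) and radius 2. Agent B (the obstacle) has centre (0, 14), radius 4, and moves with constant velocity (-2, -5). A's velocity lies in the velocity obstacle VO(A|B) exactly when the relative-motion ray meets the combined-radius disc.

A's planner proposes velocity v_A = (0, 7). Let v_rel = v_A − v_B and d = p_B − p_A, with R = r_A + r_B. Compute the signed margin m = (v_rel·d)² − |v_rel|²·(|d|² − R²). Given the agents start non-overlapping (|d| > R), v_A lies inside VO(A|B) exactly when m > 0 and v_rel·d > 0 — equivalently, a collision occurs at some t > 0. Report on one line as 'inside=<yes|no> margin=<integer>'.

d = (4, 21),  |d|² = 457;  R = 2+4 = 6,  c = 457−6² = 421
v_rel = (2, 12),  |v_rel|² = 148;  v_rel·d = (2)·(4) + (12)·(21) = 260
148·t² − 520·t + 421 = 0  ⇒  m = 260² − 148·421 = 5292
m = 5292 > 0,  v_rel·d = 260 > 0  ⇒  inside

inside=yes margin=5292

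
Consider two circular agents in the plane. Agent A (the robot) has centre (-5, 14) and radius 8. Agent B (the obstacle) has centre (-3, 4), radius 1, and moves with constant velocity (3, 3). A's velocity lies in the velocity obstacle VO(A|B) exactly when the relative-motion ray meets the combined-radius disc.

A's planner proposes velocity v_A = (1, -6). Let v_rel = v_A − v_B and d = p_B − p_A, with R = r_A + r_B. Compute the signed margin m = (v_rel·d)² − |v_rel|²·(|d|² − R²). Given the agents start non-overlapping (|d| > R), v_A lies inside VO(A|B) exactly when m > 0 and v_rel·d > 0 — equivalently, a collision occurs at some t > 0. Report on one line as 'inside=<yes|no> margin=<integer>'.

d = (2, -10),  |d|² = 104;  R = 8+1 = 9,  c = 104−9² = 23
v_rel = (-2, -9),  |v_rel|² = 85;  v_rel·d = (-2)·(2) + (-9)·(-10) = 86
85·t² − 172·t + 23 = 0  ⇒  m = 86² − 85·23 = 5441
m = 5441 > 0,  v_rel·d = 86 > 0  ⇒  inside

inside=yes margin=5441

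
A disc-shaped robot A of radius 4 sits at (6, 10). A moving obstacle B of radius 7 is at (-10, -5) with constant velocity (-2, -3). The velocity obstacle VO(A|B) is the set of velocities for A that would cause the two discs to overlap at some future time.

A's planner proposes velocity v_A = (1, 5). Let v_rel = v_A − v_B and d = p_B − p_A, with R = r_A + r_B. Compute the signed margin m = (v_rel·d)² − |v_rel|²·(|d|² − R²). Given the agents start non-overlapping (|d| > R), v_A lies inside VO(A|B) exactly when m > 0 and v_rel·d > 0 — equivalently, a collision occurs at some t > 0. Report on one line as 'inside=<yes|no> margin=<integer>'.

d = (-16, -15),  |d|² = 481;  R = 4+7 = 11,  c = 481−11² = 360
v_rel = (3, 8),  |v_rel|² = 73;  v_rel·d = (3)·(-16) + (8)·(-15) = -168
73·t² + 336·t + 360 = 0  ⇒  m = (-168)² − 73·360 = 1944
m = 1944 > 0,  v_rel·d = -168 < 0  ⇒  outside

inside=no margin=1944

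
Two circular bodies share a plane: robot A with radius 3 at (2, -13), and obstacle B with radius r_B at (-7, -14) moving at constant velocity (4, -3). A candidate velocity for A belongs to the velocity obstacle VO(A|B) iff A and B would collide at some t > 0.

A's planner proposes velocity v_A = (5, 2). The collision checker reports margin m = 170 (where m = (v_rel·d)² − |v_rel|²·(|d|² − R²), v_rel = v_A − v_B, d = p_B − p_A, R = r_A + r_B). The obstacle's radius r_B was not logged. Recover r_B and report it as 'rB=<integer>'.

m = 170
d = (-9, -1);  v_rel = (1, 5),  |v_rel|² = 26
v_rel×d = (1)·(-1) − (5)·(-9) = 44
since m = R²·26 − 44²:  R² = (1936 + 170) / 26 = 81
R = √81 = 9  ⇒  r_B = 9 − 3 = 6

rB=6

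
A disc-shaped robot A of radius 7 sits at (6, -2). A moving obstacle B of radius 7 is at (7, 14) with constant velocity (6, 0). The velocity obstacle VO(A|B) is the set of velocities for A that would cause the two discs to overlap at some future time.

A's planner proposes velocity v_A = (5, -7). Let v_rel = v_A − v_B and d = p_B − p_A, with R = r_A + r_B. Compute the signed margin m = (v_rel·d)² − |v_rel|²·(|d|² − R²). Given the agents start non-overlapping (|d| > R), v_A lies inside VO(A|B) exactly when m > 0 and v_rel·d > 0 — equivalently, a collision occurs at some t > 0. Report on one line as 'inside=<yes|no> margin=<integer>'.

d = (1, 16),  |d|² = 257;  R = 7+7 = 14,  c = 257−14² = 61
v_rel = (-1, -7),  |v_rel|² = 50;  v_rel·d = (-1)·(1) + (-7)·(16) = -113
50·t² + 226·t + 61 = 0  ⇒  m = (-113)² − 50·61 = 9719
m = 9719 > 0,  v_rel·d = -113 < 0  ⇒  outside

inside=no margin=9719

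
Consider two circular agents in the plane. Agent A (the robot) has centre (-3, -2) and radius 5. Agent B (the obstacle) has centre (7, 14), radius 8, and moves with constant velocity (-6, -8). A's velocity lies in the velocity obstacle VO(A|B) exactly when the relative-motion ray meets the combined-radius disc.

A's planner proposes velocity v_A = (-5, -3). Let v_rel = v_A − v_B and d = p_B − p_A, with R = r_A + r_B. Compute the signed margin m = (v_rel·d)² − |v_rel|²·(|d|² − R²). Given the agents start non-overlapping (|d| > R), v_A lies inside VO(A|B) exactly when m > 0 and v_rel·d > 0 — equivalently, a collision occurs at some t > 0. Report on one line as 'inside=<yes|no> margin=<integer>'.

d = (10, 16),  |d|² = 356;  R = 5+8 = 13,  c = 356−13² = 187
v_rel = (1, 5),  |v_rel|² = 26;  v_rel·d = (1)·(10) + (5)·(16) = 90
26·t² − 180·t + 187 = 0  ⇒  m = 90² − 26·187 = 3238
m = 3238 > 0,  v_rel·d = 90 > 0  ⇒  inside

inside=yes margin=3238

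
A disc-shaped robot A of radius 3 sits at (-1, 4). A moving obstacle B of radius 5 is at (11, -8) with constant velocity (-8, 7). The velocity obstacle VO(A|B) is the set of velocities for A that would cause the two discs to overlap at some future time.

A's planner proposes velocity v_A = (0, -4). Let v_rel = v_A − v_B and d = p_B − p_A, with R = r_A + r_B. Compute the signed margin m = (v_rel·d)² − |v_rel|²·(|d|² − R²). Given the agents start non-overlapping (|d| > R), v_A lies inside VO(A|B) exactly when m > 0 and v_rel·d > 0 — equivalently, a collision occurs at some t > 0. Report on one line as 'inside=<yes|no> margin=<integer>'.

d = (12, -12),  |d|² = 288;  R = 3+5 = 8,  c = 288−8² = 224
v_rel = (8, -11),  |v_rel|² = 185;  v_rel·d = (8)·(12) + (-11)·(-12) = 228
185·t² − 456·t + 224 = 0  ⇒  m = 228² − 185·224 = 10544
m = 10544 > 0,  v_rel·d = 228 > 0  ⇒  inside

inside=yes margin=10544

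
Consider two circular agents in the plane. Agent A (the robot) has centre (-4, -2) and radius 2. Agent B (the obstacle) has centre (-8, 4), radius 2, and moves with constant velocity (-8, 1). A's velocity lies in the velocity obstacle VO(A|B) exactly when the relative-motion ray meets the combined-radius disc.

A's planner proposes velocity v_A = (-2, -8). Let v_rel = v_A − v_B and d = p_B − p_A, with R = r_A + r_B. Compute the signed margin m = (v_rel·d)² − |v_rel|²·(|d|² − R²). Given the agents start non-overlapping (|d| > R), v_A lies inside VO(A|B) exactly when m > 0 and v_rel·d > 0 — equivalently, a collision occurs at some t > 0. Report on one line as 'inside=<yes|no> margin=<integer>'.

d = (-4, 6),  |d|² = 52;  R = 2+2 = 4,  c = 52−4² = 36
v_rel = (6, -9),  |v_rel|² = 117;  v_rel·d = (6)·(-4) + (-9)·(6) = -78
117·t² + 156·t + 36 = 0  ⇒  m = (-78)² − 117·36 = 1872
m = 1872 > 0,  v_rel·d = -78 < 0  ⇒  outside

inside=no margin=1872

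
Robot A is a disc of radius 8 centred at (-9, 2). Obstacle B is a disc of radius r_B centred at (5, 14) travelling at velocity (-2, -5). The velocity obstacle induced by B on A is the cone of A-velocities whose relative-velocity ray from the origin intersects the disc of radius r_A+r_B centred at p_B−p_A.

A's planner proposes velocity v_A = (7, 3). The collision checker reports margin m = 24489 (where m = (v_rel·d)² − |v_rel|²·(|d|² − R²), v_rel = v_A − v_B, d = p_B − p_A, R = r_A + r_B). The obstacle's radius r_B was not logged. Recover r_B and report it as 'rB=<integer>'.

m = 24489
d = (14, 12);  v_rel = (9, 8),  |v_rel|² = 145
v_rel×d = (9)·(12) − (8)·(14) = -4
since m = R²·145 − (-4)²:  R² = (16 + 24489) / 145 = 169
R = √169 = 13  ⇒  r_B = 13 − 8 = 5

rB=5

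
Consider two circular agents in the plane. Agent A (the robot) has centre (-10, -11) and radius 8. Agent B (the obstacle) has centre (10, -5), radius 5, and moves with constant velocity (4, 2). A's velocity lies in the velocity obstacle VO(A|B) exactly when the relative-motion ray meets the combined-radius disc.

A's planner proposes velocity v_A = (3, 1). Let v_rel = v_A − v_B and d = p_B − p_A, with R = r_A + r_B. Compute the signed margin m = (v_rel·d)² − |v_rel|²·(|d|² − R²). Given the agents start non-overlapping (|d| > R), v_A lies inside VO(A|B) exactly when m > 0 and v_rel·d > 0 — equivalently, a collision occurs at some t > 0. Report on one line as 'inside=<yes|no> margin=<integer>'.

d = (20, 6),  |d|² = 436;  R = 8+5 = 13,  c = 436−13² = 267
v_rel = (-1, -1),  |v_rel|² = 2;  v_rel·d = (-1)·(20) + (-1)·(6) = -26
2·t² + 52·t + 267 = 0  ⇒  m = (-26)² − 2·267 = 142
m = 142 > 0,  v_rel·d = -26 < 0  ⇒  outside

inside=no margin=142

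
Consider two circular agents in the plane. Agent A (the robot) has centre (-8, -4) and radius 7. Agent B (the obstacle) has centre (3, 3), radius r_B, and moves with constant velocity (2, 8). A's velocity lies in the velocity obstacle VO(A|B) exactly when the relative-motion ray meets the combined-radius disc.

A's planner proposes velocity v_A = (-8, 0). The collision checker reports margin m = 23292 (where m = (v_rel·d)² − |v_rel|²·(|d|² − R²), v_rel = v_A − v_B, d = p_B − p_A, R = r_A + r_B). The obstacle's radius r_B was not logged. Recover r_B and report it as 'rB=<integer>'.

m = 23292
d = (11, 7);  v_rel = (-10, -8),  |v_rel|² = 164
v_rel×d = (-10)·(7) − (-8)·(11) = 18
since m = R²·164 − 18²:  R² = (324 + 23292) / 164 = 144
R = √144 = 12  ⇒  r_B = 12 − 7 = 5

rB=5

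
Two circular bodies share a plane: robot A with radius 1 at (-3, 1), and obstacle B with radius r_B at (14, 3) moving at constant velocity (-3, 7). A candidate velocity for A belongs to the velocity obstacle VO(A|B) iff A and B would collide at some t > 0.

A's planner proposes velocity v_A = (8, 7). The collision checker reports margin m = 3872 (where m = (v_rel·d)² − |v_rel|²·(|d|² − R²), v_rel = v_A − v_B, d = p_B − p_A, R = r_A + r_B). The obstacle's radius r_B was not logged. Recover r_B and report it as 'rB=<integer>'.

m = 3872
d = (17, 2);  v_rel = (11, 0),  |v_rel|² = 121
v_rel×d = (11)·(2) − (0)·(17) = 22
since m = R²·121 − 22²:  R² = (484 + 3872) / 121 = 36
R = √36 = 6  ⇒  r_B = 6 − 1 = 5

rB=5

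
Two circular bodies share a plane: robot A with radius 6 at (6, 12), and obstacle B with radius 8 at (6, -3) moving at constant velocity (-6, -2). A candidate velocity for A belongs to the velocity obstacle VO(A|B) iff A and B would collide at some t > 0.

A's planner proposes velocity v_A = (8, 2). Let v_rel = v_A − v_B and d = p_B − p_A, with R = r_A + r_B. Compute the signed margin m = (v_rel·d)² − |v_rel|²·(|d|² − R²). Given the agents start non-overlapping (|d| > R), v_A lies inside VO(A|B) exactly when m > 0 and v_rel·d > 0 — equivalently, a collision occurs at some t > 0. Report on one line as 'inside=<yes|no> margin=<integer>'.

d = (0, -15),  |d|² = 225;  R = 6+8 = 14,  c = 225−14² = 29
v_rel = (14, 4),  |v_rel|² = 212;  v_rel·d = (14)·(0) + (4)·(-15) = -60
212·t² + 120·t + 29 = 0  ⇒  m = (-60)² − 212·29 = -2548
m = -2548 < 0,  v_rel·d = -60 < 0  ⇒  outside

inside=no margin=-2548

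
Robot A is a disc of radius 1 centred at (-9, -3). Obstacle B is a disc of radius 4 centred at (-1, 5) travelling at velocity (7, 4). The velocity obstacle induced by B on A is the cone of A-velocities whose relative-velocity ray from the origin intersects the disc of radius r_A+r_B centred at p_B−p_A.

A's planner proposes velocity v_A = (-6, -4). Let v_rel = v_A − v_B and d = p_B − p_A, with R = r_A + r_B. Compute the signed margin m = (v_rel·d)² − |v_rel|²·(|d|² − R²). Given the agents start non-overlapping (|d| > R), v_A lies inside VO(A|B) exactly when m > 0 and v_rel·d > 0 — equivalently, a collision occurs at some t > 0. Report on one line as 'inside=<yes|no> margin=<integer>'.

d = (8, 8),  |d|² = 128;  R = 1+4 = 5,  c = 128−5² = 103
v_rel = (-13, -8),  |v_rel|² = 233;  v_rel·d = (-13)·(8) + (-8)·(8) = -168
233·t² + 336·t + 103 = 0  ⇒  m = (-168)² − 233·103 = 4225
m = 4225 > 0,  v_rel·d = -168 < 0  ⇒  outside

inside=no margin=4225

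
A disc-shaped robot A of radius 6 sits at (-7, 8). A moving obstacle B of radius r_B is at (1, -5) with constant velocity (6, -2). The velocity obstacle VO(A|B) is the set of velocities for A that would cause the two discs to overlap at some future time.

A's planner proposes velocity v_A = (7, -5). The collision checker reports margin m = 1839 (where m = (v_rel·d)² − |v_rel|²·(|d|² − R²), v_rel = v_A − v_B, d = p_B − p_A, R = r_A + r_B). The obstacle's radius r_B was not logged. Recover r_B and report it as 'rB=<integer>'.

m = 1839
d = (8, -13);  v_rel = (1, -3),  |v_rel|² = 10
v_rel×d = (1)·(-13) − (-3)·(8) = 11
since m = R²·10 − 11²:  R² = (121 + 1839) / 10 = 196
R = √196 = 14  ⇒  r_B = 14 − 6 = 8

rB=8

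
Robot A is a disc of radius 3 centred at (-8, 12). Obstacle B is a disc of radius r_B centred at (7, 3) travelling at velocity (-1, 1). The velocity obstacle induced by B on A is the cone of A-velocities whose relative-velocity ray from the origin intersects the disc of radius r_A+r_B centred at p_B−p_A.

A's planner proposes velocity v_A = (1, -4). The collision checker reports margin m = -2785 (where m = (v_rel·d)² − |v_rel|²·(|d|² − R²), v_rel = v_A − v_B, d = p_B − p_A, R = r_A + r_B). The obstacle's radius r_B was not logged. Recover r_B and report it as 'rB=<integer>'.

m = -2785
d = (15, -9);  v_rel = (2, -5),  |v_rel|² = 29
v_rel×d = (2)·(-9) − (-5)·(15) = 57
since m = R²·29 − 57²:  R² = (3249 + -2785) / 29 = 16
R = √16 = 4  ⇒  r_B = 4 − 3 = 1

rB=1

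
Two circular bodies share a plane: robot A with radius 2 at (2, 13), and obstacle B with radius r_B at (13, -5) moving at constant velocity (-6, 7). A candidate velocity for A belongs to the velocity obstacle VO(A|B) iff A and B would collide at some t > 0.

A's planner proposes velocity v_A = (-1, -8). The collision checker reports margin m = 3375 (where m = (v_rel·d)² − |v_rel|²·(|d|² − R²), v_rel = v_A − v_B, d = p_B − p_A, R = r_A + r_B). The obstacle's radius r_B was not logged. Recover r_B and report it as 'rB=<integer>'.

m = 3375
d = (11, -18);  v_rel = (5, -15),  |v_rel|² = 250
v_rel×d = (5)·(-18) − (-15)·(11) = 75
since m = R²·250 − 75²:  R² = (5625 + 3375) / 250 = 36
R = √36 = 6  ⇒  r_B = 6 − 2 = 4

rB=4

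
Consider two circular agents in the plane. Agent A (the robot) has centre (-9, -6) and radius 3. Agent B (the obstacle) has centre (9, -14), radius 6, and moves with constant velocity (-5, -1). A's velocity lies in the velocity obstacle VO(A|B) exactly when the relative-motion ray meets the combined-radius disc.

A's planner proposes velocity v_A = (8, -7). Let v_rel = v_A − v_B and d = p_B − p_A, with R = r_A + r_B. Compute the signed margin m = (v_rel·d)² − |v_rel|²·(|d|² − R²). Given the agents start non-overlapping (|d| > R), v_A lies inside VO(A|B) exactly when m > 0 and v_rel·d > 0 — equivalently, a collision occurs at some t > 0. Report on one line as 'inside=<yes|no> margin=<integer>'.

d = (18, -8),  |d|² = 388;  R = 3+6 = 9,  c = 388−9² = 307
v_rel = (13, -6),  |v_rel|² = 205;  v_rel·d = (13)·(18) + (-6)·(-8) = 282
205·t² − 564·t + 307 = 0  ⇒  m = 282² − 205·307 = 16589
m = 16589 > 0,  v_rel·d = 282 > 0  ⇒  inside

inside=yes margin=16589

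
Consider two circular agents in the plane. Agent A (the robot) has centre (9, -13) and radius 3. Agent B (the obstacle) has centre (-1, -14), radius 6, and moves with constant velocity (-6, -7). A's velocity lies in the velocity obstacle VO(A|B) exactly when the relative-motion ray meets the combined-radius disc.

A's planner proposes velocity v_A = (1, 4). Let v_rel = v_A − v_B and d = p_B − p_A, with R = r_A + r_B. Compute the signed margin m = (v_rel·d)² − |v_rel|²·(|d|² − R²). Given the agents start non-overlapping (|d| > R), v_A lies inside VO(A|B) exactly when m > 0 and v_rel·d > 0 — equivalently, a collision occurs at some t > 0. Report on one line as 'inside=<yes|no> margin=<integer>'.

d = (-10, -1),  |d|² = 101;  R = 3+6 = 9,  c = 101−9² = 20
v_rel = (7, 11),  |v_rel|² = 170;  v_rel·d = (7)·(-10) + (11)·(-1) = -81
170·t² + 162·t + 20 = 0  ⇒  m = (-81)² − 170·20 = 3161
m = 3161 > 0,  v_rel·d = -81 < 0  ⇒  outside

inside=no margin=3161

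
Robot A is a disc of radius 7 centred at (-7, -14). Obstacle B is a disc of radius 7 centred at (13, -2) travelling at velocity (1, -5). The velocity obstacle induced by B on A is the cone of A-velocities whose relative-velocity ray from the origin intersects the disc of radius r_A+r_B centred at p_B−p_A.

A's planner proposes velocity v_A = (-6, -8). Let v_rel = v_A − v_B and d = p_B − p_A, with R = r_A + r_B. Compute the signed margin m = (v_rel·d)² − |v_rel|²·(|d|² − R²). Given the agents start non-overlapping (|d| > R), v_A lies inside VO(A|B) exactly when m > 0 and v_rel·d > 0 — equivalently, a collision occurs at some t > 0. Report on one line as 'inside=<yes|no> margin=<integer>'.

d = (20, 12),  |d|² = 544;  R = 7+7 = 14,  c = 544−14² = 348
v_rel = (-7, -3),  |v_rel|² = 58;  v_rel·d = (-7)·(20) + (-3)·(12) = -176
58·t² + 352·t + 348 = 0  ⇒  m = (-176)² − 58·348 = 10792
m = 10792 > 0,  v_rel·d = -176 < 0  ⇒  outside

inside=no margin=10792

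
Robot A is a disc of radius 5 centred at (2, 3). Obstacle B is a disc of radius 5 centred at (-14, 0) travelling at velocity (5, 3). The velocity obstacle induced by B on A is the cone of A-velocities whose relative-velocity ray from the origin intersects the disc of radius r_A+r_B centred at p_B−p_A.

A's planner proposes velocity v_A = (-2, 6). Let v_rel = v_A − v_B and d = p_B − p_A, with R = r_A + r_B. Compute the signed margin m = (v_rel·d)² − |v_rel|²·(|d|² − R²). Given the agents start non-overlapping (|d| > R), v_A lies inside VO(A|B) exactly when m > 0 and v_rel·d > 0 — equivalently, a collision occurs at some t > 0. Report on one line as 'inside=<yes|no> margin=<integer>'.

d = (-16, -3),  |d|² = 265;  R = 5+5 = 10,  c = 265−10² = 165
v_rel = (-7, 3),  |v_rel|² = 58;  v_rel·d = (-7)·(-16) + (3)·(-3) = 103
58·t² − 206·t + 165 = 0  ⇒  m = 103² − 58·165 = 1039
m = 1039 > 0,  v_rel·d = 103 > 0  ⇒  inside

inside=yes margin=1039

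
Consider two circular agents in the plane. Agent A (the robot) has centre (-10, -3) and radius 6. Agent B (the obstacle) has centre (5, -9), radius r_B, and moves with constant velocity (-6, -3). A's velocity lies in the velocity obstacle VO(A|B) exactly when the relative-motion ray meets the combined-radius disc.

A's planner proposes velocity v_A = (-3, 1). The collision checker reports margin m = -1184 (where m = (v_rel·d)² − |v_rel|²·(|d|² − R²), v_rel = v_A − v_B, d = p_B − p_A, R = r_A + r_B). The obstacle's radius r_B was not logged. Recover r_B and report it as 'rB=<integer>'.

m = -1184
d = (15, -6);  v_rel = (3, 4),  |v_rel|² = 25
v_rel×d = (3)·(-6) − (4)·(15) = -78
since m = R²·25 − (-78)²:  R² = (6084 + -1184) / 25 = 196
R = √196 = 14  ⇒  r_B = 14 − 6 = 8

rB=8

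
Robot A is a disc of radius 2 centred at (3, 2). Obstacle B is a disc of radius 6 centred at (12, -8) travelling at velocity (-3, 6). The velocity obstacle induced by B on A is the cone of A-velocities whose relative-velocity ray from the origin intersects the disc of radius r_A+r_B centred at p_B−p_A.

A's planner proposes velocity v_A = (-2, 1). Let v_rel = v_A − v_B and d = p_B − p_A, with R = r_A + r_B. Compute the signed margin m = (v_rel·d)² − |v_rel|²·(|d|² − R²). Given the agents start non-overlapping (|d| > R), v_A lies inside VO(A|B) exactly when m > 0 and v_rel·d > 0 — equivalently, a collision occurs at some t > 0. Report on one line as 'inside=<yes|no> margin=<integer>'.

d = (9, -10),  |d|² = 181;  R = 2+6 = 8,  c = 181−8² = 117
v_rel = (1, -5),  |v_rel|² = 26;  v_rel·d = (1)·(9) + (-5)·(-10) = 59
26·t² − 118·t + 117 = 0  ⇒  m = 59² − 26·117 = 439
m = 439 > 0,  v_rel·d = 59 > 0  ⇒  inside

inside=yes margin=439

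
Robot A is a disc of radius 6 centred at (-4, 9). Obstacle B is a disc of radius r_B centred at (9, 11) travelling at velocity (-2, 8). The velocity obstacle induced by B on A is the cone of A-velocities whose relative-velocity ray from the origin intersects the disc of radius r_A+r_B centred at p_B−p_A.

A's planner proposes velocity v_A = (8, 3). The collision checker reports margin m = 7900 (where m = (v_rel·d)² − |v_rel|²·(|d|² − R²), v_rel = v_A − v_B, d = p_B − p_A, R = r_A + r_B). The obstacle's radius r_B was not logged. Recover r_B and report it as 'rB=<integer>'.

m = 7900
d = (13, 2);  v_rel = (10, -5),  |v_rel|² = 125
v_rel×d = (10)·(2) − (-5)·(13) = 85
since m = R²·125 − 85²:  R² = (7225 + 7900) / 125 = 121
R = √121 = 11  ⇒  r_B = 11 − 6 = 5

rB=5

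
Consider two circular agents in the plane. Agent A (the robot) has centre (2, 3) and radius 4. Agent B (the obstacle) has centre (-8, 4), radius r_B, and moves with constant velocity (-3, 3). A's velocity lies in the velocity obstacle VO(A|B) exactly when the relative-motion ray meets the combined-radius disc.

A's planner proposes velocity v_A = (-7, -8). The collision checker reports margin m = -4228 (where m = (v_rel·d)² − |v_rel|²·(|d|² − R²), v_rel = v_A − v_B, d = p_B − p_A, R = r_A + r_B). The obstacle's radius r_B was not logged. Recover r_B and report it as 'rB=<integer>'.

m = -4228
d = (-10, 1);  v_rel = (-4, -11),  |v_rel|² = 137
v_rel×d = (-4)·(1) − (-11)·(-10) = -114
since m = R²·137 − (-114)²:  R² = (12996 + -4228) / 137 = 64
R = √64 = 8  ⇒  r_B = 8 − 4 = 4

rB=4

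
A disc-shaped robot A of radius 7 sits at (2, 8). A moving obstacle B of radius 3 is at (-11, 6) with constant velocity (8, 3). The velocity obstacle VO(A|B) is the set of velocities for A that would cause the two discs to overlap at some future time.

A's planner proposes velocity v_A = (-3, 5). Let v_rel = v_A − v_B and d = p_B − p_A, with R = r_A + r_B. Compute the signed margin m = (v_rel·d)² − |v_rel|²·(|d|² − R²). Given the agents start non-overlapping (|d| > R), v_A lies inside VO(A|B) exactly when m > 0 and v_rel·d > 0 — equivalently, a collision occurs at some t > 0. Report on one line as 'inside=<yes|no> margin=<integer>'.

d = (-13, -2),  |d|² = 173;  R = 7+3 = 10,  c = 173−10² = 73
v_rel = (-11, 2),  |v_rel|² = 125;  v_rel·d = (-11)·(-13) + (2)·(-2) = 139
125·t² − 278·t + 73 = 0  ⇒  m = 139² − 125·73 = 10196
m = 10196 > 0,  v_rel·d = 139 > 0  ⇒  inside

inside=yes margin=10196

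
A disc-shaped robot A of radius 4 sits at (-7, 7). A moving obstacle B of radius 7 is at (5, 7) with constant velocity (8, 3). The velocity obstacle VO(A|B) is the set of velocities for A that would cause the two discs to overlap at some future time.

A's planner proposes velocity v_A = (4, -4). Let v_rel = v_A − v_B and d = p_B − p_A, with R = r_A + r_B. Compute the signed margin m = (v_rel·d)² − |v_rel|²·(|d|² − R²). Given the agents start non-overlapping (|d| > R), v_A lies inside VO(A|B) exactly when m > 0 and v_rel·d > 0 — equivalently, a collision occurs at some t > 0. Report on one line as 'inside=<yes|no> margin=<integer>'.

d = (12, 0),  |d|² = 144;  R = 4+7 = 11,  c = 144−11² = 23
v_rel = (-4, -7),  |v_rel|² = 65;  v_rel·d = (-4)·(12) + (-7)·(0) = -48
65·t² + 96·t + 23 = 0  ⇒  m = (-48)² − 65·23 = 809
m = 809 > 0,  v_rel·d = -48 < 0  ⇒  outside

inside=no margin=809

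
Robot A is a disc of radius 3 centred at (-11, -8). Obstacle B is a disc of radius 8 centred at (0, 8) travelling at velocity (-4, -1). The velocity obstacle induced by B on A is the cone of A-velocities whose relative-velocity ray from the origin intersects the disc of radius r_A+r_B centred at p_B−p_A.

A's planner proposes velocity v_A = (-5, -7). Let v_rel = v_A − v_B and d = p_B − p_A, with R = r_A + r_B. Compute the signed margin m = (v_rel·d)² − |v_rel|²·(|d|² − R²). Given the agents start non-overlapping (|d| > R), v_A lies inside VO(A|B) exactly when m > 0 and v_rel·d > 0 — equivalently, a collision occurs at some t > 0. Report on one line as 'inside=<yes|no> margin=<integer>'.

d = (11, 16),  |d|² = 377;  R = 3+8 = 11,  c = 377−11² = 256
v_rel = (-1, -6),  |v_rel|² = 37;  v_rel·d = (-1)·(11) + (-6)·(16) = -107
37·t² + 214·t + 256 = 0  ⇒  m = (-107)² − 37·256 = 1977
m = 1977 > 0,  v_rel·d = -107 < 0  ⇒  outside

inside=no margin=1977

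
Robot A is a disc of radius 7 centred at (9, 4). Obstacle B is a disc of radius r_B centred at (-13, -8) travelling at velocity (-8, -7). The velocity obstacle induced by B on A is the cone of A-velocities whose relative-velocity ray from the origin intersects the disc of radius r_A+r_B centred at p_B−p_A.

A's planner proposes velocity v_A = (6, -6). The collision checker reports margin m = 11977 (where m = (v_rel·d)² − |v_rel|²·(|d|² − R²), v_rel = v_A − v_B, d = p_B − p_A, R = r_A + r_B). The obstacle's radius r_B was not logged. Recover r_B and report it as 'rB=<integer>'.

m = 11977
d = (-22, -12);  v_rel = (14, 1),  |v_rel|² = 197
v_rel×d = (14)·(-12) − (1)·(-22) = -146
since m = R²·197 − (-146)²:  R² = (21316 + 11977) / 197 = 169
R = √169 = 13  ⇒  r_B = 13 − 7 = 6

rB=6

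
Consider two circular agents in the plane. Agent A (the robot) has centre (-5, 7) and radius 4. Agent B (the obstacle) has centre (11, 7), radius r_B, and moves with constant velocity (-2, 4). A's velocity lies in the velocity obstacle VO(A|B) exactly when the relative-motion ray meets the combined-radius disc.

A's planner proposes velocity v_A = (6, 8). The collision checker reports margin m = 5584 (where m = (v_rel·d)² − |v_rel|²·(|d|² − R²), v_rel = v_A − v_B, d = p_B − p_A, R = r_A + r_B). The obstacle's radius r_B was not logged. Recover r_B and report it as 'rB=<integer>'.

m = 5584
d = (16, 0);  v_rel = (8, 4),  |v_rel|² = 80
v_rel×d = (8)·(0) − (4)·(16) = -64
since m = R²·80 − (-64)²:  R² = (4096 + 5584) / 80 = 121
R = √121 = 11  ⇒  r_B = 11 − 4 = 7

rB=7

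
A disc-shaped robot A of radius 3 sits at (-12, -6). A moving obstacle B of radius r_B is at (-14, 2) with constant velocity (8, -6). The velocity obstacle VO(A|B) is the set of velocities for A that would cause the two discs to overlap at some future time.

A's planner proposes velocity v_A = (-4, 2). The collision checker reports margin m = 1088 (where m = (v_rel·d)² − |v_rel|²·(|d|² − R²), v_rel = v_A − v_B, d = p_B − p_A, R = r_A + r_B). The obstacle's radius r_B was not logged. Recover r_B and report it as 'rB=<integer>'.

m = 1088
d = (-2, 8);  v_rel = (-12, 8),  |v_rel|² = 208
v_rel×d = (-12)·(8) − (8)·(-2) = -80
since m = R²·208 − (-80)²:  R² = (6400 + 1088) / 208 = 36
R = √36 = 6  ⇒  r_B = 6 − 3 = 3

rB=3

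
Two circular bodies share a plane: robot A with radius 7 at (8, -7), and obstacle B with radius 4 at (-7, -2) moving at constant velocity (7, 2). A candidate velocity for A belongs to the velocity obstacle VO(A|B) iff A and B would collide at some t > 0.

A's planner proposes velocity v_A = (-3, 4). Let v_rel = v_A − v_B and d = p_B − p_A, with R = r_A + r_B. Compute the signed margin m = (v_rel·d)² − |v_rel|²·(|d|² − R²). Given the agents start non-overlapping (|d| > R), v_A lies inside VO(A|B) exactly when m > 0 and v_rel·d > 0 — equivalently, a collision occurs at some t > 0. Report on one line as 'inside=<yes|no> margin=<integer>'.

d = (-15, 5),  |d|² = 250;  R = 7+4 = 11,  c = 250−11² = 129
v_rel = (-10, 2),  |v_rel|² = 104;  v_rel·d = (-10)·(-15) + (2)·(5) = 160
104·t² − 320·t + 129 = 0  ⇒  m = 160² − 104·129 = 12184
m = 12184 > 0,  v_rel·d = 160 > 0  ⇒  inside

inside=yes margin=12184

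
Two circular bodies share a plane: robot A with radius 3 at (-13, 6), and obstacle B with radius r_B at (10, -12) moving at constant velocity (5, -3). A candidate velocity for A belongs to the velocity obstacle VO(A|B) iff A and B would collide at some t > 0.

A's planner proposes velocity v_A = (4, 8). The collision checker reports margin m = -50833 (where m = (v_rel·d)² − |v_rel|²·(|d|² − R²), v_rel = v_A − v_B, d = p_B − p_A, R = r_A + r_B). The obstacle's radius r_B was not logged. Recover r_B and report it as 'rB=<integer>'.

m = -50833
d = (23, -18);  v_rel = (-1, 11),  |v_rel|² = 122
v_rel×d = (-1)·(-18) − (11)·(23) = -235
since m = R²·122 − (-235)²:  R² = (55225 + -50833) / 122 = 36
R = √36 = 6  ⇒  r_B = 6 − 3 = 3

rB=3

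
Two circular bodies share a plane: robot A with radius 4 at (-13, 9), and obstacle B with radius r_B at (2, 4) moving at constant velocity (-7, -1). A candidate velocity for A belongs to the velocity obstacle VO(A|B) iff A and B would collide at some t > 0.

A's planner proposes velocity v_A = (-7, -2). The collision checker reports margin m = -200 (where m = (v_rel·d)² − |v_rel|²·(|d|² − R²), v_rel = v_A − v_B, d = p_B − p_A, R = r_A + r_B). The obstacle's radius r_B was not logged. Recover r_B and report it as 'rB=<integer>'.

m = -200
d = (15, -5);  v_rel = (0, -1),  |v_rel|² = 1
v_rel×d = (0)·(-5) − (-1)·(15) = 15
since m = R²·1 − 15²:  R² = (225 + -200) / 1 = 25
R = √25 = 5  ⇒  r_B = 5 − 4 = 1

rB=1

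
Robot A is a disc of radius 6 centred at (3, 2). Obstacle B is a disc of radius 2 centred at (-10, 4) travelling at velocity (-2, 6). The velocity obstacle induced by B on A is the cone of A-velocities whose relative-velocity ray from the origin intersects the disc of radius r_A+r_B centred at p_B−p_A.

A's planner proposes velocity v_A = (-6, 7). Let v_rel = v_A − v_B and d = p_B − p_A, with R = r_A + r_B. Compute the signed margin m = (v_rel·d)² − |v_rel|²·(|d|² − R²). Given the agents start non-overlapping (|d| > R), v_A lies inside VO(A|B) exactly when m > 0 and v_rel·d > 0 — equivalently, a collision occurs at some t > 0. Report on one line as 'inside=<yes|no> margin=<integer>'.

d = (-13, 2),  |d|² = 173;  R = 6+2 = 8,  c = 173−8² = 109
v_rel = (-4, 1),  |v_rel|² = 17;  v_rel·d = (-4)·(-13) + (1)·(2) = 54
17·t² − 108·t + 109 = 0  ⇒  m = 54² − 17·109 = 1063
m = 1063 > 0,  v_rel·d = 54 > 0  ⇒  inside

inside=yes margin=1063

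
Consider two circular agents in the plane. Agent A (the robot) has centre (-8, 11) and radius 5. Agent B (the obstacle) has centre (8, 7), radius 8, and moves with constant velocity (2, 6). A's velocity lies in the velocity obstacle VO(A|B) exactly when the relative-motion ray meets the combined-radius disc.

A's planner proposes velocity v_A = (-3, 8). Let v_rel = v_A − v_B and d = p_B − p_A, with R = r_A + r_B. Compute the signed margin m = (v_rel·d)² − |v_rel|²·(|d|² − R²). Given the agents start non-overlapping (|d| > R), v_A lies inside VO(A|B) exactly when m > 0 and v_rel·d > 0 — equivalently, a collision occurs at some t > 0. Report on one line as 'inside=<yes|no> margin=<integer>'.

d = (16, -4),  |d|² = 272;  R = 5+8 = 13,  c = 272−13² = 103
v_rel = (-5, 2),  |v_rel|² = 29;  v_rel·d = (-5)·(16) + (2)·(-4) = -88
29·t² + 176·t + 103 = 0  ⇒  m = (-88)² − 29·103 = 4757
m = 4757 > 0,  v_rel·d = -88 < 0  ⇒  outside

inside=no margin=4757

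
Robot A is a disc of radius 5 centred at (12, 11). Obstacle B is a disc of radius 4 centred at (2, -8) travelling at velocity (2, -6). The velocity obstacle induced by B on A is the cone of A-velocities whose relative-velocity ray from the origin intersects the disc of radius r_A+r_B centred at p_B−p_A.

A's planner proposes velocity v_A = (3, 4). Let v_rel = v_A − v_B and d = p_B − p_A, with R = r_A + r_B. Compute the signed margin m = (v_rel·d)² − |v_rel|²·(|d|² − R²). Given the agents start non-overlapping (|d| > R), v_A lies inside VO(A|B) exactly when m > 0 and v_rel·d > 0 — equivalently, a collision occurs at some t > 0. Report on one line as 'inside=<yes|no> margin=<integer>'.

d = (-10, -19),  |d|² = 461;  R = 5+4 = 9,  c = 461−9² = 380
v_rel = (1, 10),  |v_rel|² = 101;  v_rel·d = (1)·(-10) + (10)·(-19) = -200
101·t² + 400·t + 380 = 0  ⇒  m = (-200)² − 101·380 = 1620
m = 1620 > 0,  v_rel·d = -200 < 0  ⇒  outside

inside=no margin=1620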